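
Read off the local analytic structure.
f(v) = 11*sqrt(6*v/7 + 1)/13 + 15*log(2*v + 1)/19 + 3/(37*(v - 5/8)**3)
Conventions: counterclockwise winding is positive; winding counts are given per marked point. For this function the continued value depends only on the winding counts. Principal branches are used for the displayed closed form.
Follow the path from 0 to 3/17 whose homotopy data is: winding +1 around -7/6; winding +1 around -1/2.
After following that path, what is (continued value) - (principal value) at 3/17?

The rational part is single-valued and drops out of the difference; each branch term changes only by its own monodromy.
(11/13)*sqrt(1 - v/(-7/6)): winding +1 is odd, the square root flips sign, contributing -2*(11/13)*sqrt(1 - (3/17)/(-7/6)) = -2*(11/13)*sqrt(137/119) = -(22/1547)*sqrt(16303).
(15/19)*log(1 - v/(-1/2)): each positive loop around -1/2 adds 2*pi*i to the log, so winding +1 contributes (15/19)*(1)*2*pi*i = (30/19)*pi*i.
Summing the contributions at v = 3/17 gives (-(22/1547)*sqrt(16303)) + ((30/19)*pi)*i.

Continued minus principal equals (-(22/1547)*sqrt(16303)) + ((30/19)*pi)*i.


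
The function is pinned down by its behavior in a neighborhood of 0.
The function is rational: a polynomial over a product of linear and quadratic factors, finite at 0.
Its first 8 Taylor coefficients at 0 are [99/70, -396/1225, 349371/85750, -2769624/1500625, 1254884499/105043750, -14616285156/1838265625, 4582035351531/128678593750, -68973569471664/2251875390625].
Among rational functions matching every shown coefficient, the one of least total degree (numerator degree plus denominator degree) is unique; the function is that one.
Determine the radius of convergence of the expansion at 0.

No rational of total degree below 2 reproduces all 8 coefficients; solving the [0/2] Pade equations on them gives f(δ) = -1/(2*(δ - 7/11)*(δ + 5/9)), whose expansion matches every shown term.
Denominator factor (δ - 7/11): pole of order 1 at 7/11, modulus 7/11.
Denominator factor (δ + 5/9): pole of order 1 at -5/9, modulus 5/9.
The radius of convergence is the smallest modulus among the singular points: 5/9.

The radius of convergence is 5/9.


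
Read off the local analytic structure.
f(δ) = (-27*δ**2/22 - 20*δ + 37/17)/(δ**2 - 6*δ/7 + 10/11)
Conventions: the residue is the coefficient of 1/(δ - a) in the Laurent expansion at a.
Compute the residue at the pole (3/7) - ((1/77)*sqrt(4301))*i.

The residue is (-1621/154) - ((25111/489566)*sqrt(4301))*i.

The factor δ**2 - 6*δ/7 + 10/11 splits as (δ - a)(δ - a') with a = (3/7) - ((1/77)*sqrt(4301))*i, a' = (3/7) + ((1/77)*sqrt(4301))*i. At the order-1 pole a set g(δ) = (δ - a)*f(δ) = [-27*δ**2/22 - 20*δ + 37/17] / (δ - a').
Simple pole: residue = g(a) at a = (3/7) - ((1/77)*sqrt(4301))*i, which is (-1621/154) - ((25111/489566)*sqrt(4301))*i.


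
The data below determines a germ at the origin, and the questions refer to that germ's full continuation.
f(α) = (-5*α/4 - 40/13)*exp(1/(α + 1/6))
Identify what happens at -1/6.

The point is an essential singularity.

The exponent 1/(α - (-1/6)) has a pole at -1/6, so exp(1/(α - (-1/6))) takes every nonzero value near it: an essential singularity (not a pole of any order).


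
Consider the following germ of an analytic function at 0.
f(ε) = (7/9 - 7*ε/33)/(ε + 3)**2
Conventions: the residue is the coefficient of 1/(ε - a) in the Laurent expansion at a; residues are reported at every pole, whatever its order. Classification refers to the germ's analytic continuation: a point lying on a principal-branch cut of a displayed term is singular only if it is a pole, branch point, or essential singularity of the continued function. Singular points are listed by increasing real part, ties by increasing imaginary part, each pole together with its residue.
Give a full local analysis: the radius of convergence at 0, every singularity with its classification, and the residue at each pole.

Radius of convergence at 0: 3.
At -3: a pole of order 2; residue -7/33.

Denominator factor (ε + 3)^2: pole of order 2 at -3, modulus 3.
The radius of convergence is the smallest modulus among the singular points: 3.
At the order-2 pole -3 set g(ε) = (ε - (-3))^2*f(ε) = 7/9 - 7*ε/33.
Order-2 pole: residue = g'(a); g'(-3) = -7/33, so the residue is -7/33.


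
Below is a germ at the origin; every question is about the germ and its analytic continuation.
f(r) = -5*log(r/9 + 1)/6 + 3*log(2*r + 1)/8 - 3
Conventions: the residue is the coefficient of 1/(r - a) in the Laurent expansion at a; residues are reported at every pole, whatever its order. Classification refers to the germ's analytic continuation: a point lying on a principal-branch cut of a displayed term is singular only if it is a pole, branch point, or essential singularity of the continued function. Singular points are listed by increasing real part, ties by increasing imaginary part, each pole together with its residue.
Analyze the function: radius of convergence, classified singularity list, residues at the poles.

Branch term (3/8)*log(1 - r/(-1/2)): its argument vanishes at r = -1/2, a logarithmic branch point, modulus 1/2.
Branch term (-5/6)*log(1 - r/(-9)): its argument vanishes at r = -9, a logarithmic branch point, modulus 9.
The radius of convergence is the smallest modulus among the singular points: 1/2.
List the singular points by increasing real part (a conjugate pair: the negative imaginary part first).

Radius of convergence at 0: 1/2.
At -9: a logarithmic branch point.
At -1/2: a logarithmic branch point.


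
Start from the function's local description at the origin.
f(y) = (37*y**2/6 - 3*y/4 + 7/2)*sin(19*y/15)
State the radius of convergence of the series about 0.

The factor sin(19*y/15) is entire and contributes no finite singular point.
The polynomial part has no poles.
No finite singular points: the Taylor series at 0 converges everywhere.

The radius of convergence is infinite.


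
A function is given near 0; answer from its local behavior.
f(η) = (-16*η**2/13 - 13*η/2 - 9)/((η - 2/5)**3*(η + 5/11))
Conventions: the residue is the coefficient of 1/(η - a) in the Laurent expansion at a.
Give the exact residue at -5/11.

The residue is 27251125/2699398.

At the order-1 pole -5/11 set g(η) = (η - (-5/11))*f(η) = (-16*η**2/13 - 13*η/2 - 9)/(η - 2/5)**3.
Simple pole: residue = g(a) at a = -5/11, which is 27251125/2699398.


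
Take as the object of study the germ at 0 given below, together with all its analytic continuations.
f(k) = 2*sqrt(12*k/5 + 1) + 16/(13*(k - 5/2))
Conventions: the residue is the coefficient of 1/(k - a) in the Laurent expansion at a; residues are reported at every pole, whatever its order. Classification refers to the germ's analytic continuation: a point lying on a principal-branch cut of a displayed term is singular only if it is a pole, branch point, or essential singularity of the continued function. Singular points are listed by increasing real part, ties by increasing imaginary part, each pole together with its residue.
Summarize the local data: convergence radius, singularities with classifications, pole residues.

Radius of convergence at 0: 5/12.
At -5/12: an algebraic (square-root) branch point.
At 5/2: a pole of order 1; residue 16/13.

Denominator factor (k - 5/2): pole of order 1 at 5/2, modulus 5/2.
Branch term (2)*sqrt(1 - k/(-5/12)): its argument vanishes at k = -5/12, a square-root branch point, modulus 5/12.
The radius of convergence is the smallest modulus among the singular points: 5/12.
The branch term is analytic at 5/2 and contributes nothing to the residue; only the rational part matters.
At the order-1 pole 5/2 set g(k) = (k - (5/2))*(rational part) = 16/13.
Simple pole: residue = g(a) at a = 5/2, which is 16/13.
List the singular points by increasing real part (a conjugate pair: the negative imaginary part first).


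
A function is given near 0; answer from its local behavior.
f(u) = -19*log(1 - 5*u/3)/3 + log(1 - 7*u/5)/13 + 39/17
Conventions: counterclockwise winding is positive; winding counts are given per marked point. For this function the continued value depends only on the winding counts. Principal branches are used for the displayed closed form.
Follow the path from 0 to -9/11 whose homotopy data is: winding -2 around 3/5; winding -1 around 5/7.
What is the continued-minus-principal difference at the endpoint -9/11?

Continued minus principal equals (982/39)*pi*i.

The rational part is single-valued and drops out of the difference; each branch term changes only by its own monodromy.
(1/13)*log(1 - u/(5/7)): each positive loop around 5/7 adds 2*pi*i to the log, so winding -1 contributes (1/13)*(-1)*2*pi*i = -(2/13)*pi*i.
(-19/3)*log(1 - u/(3/5)): each positive loop around 3/5 adds 2*pi*i to the log, so winding -2 contributes (-19/3)*(-2)*2*pi*i = (76/3)*pi*i.
Summing the contributions at u = -9/11 gives (982/39)*pi*i.


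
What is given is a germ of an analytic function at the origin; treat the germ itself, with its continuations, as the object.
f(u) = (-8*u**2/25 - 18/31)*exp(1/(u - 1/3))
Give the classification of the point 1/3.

The point is an essential singularity.

The exponent 1/(u - (1/3)) has a pole at 1/3, so exp(1/(u - (1/3))) takes every nonzero value near it: an essential singularity (not a pole of any order).


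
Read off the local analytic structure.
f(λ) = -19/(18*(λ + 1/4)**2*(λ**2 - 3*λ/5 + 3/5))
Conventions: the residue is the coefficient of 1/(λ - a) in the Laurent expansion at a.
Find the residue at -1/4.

The residue is -13376/7605.

At the order-2 pole -1/4 set g(λ) = (λ - (-1/4))^2*f(λ) = -19/(18*(λ**2 - 3*λ/5 + 3/5)).
Order-2 pole: residue = g'(a); g'(-1/4) = -13376/7605, so the residue is -13376/7605.


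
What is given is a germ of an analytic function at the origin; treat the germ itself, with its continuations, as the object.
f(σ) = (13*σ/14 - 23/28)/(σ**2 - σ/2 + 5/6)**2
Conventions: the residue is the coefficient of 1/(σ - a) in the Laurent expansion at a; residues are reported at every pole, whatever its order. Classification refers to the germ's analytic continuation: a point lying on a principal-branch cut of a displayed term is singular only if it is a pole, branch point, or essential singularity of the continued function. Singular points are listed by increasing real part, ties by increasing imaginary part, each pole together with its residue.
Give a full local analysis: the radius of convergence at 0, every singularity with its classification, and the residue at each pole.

Radius of convergence at 0: (1/6)*sqrt(30).
At (1/4) - ((1/12)*sqrt(111))*i: a pole of order 2; residue -((198/9583)*sqrt(111))*i.
At (1/4) + ((1/12)*sqrt(111))*i: a pole of order 2; residue ((198/9583)*sqrt(111))*i.

Denominator factor (σ**2 - σ/2 + 5/6)^2: discriminant -37/12, complex-conjugate roots (1/4) + ((1/12)*sqrt(111))*i and (1/4) - ((1/12)*sqrt(111))*i; poles of order 2, moduli (1/6)*sqrt(30) and (1/6)*sqrt(30).
The radius of convergence is the smallest modulus among the singular points: (1/6)*sqrt(30).
The factor σ**2 - σ/2 + 5/6 splits as (σ - a)(σ - a') with a = (1/4) - ((1/12)*sqrt(111))*i, a' = (1/4) + ((1/12)*sqrt(111))*i. At the order-2 pole a set g(σ) = (σ - a)^2*f(σ) = [13*σ/14 - 23/28] / (σ - a')^2.
Order-2 pole: residue = g'(a); g'((1/4) - ((1/12)*sqrt(111))*i) = -((198/9583)*sqrt(111))*i, so the residue is -((198/9583)*sqrt(111))*i.
The factor σ**2 - σ/2 + 5/6 splits as (σ - a)(σ - a') with a = (1/4) + ((1/12)*sqrt(111))*i, a' = (1/4) - ((1/12)*sqrt(111))*i. At the order-2 pole a set g(σ) = (σ - a)^2*f(σ) = [13*σ/14 - 23/28] / (σ - a')^2.
Order-2 pole: residue = g'(a); g'((1/4) + ((1/12)*sqrt(111))*i) = ((198/9583)*sqrt(111))*i, so the residue is ((198/9583)*sqrt(111))*i.
List the singular points by increasing real part (a conjugate pair: the negative imaginary part first).


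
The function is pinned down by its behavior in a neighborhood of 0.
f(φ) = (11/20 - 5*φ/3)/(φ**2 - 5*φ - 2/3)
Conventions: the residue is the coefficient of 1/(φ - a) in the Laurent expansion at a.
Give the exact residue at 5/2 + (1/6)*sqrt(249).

The residue is -5/6 - (217/4980)*sqrt(249).

The factor φ**2 - 5*φ - 2/3 splits as (φ - a)(φ - a') with a = 5/2 + (1/6)*sqrt(249), a' = 5/2 - (1/6)*sqrt(249). At the order-1 pole a set g(φ) = (φ - a)*f(φ) = [11/20 - 5*φ/3] / (φ - a').
Simple pole: residue = g(a) at a = 5/2 + (1/6)*sqrt(249), which is -5/6 - (217/4980)*sqrt(249).


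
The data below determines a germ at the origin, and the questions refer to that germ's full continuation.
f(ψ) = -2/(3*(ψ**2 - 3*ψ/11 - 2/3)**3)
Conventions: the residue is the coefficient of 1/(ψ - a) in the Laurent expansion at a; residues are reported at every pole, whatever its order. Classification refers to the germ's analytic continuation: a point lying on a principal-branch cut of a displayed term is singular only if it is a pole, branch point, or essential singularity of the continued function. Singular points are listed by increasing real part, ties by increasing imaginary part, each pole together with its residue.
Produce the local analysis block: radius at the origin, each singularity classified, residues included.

Radius of convergence at 0: -3/22 + (1/66)*sqrt(2985).
At 3/22 - (1/66)*sqrt(2985): a pole of order 3; residue (5797836/985074875)*sqrt(2985).
At 3/22 + (1/66)*sqrt(2985): a pole of order 3; residue -(5797836/985074875)*sqrt(2985).

Denominator factor (ψ**2 - 3*ψ/11 - 2/3)^3: discriminant 995/363, real irrational roots 3/22 + (1/66)*sqrt(2985) and 3/22 - (1/66)*sqrt(2985); poles of order 3, moduli 3/22 + (1/66)*sqrt(2985) and -3/22 + (1/66)*sqrt(2985).
The radius of convergence is the smallest modulus among the singular points: -3/22 + (1/66)*sqrt(2985).
The factor ψ**2 - 3*ψ/11 - 2/3 splits as (ψ - a)(ψ - a') with a = 3/22 - (1/66)*sqrt(2985), a' = 3/22 + (1/66)*sqrt(2985). At the order-3 pole a set g(ψ) = (ψ - a)^3*f(ψ) = [-2/3] / (ψ - a')^3.
Order-3 pole: residue = g''(a)/2; g''(3/22 - (1/66)*sqrt(2985)) = (11595672/985074875)*sqrt(2985), so the residue is (5797836/985074875)*sqrt(2985).
The factor ψ**2 - 3*ψ/11 - 2/3 splits as (ψ - a)(ψ - a') with a = 3/22 + (1/66)*sqrt(2985), a' = 3/22 - (1/66)*sqrt(2985). At the order-3 pole a set g(ψ) = (ψ - a)^3*f(ψ) = [-2/3] / (ψ - a')^3.
Order-3 pole: residue = g''(a)/2; g''(3/22 + (1/66)*sqrt(2985)) = -(11595672/985074875)*sqrt(2985), so the residue is -(5797836/985074875)*sqrt(2985).
List the singular points by increasing real part (a conjugate pair: the negative imaginary part first).


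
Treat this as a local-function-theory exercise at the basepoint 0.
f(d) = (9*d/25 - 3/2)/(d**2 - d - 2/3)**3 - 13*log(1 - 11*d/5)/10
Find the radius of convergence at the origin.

The radius of convergence is 5/11.

Denominator factor (d**2 - d - 2/3)^3: discriminant 11/3, real irrational roots 1/2 + (1/6)*sqrt(33) and 1/2 - (1/6)*sqrt(33); poles of order 3, moduli 1/2 + (1/6)*sqrt(33) and -1/2 + (1/6)*sqrt(33).
Branch term (-13/10)*log(1 - d/(5/11)): its argument vanishes at d = 5/11, a logarithmic branch point, modulus 5/11.
The radius of convergence is the smallest modulus among the singular points: 5/11.


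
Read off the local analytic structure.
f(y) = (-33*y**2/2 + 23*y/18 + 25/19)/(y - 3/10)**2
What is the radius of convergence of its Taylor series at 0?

Denominator factor (y - 3/10)^2: pole of order 2 at 3/10, modulus 3/10.
The radius of convergence is the smallest modulus among the singular points: 3/10.

The radius of convergence is 3/10.


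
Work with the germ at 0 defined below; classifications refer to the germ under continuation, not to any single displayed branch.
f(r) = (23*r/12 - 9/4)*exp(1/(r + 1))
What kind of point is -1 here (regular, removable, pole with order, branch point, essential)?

The exponent 1/(r - (-1)) has a pole at -1, so exp(1/(r - (-1))) takes every nonzero value near it: an essential singularity (not a pole of any order).

The point is an essential singularity.


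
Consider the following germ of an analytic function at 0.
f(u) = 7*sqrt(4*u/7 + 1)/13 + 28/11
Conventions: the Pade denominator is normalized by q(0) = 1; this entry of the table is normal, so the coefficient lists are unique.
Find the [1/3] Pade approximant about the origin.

Taylor coefficients needed (expand at 0): a_0 = 441/143, a_1 = 2/13, a_2 = -2/91, a_3 = 4/637, a_4 = -10/4459.
Write the denominator as Q(u) = 1 + q1*u + q2*u^2 + q3*u^3. Requiring Q*f - P = O(u^5) with deg P <= 1 kills the coefficients of u^2..u^4 in Q*f:
  u^2: a_2 + q1*a_1 + q2*a_0 = 0, i.e. -2/91 + (2/13)*q1 + (441/143)*q2 = 0.
  u^3: a_3 + q1*a_2 + q2*a_1 + q3*a_0 = 0, i.e. 4/637 + (-2/91)*q1 + (2/13)*q2 + (441/143)*q3 = 0.
  u^4: a_4 + q1*a_3 + q2*a_2 + q3*a_1 = 0, i.e. -10/4459 + (4/637)*q1 + (-2/91)*q2 + (2/13)*q3 = 0.
Solving this linear system: q1 = 24487/78358, q2 = -2321/274253, q3 = 1177/1919771.
The numerator is Q*f truncated at degree 1: P0 = a_0 = 441/143; P1 = a_1 + q1*a_0 = 1788949/1600742.

The Pade approximant has numerator coefficients [441/143, 1788949/1600742]; denominator coefficients [1, 24487/78358, -2321/274253, 1177/1919771].


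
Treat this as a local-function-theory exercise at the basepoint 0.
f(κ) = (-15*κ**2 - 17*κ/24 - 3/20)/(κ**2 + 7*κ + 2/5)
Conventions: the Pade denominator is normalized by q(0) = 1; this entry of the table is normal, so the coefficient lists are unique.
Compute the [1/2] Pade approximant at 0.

The Pade approximant has numerator coefficients [-3/8, 155255/122736]; denominator coefficients [1, 48095/5114, -1027615/5114].

Taylor coefficients needed (expand at 0): a_0 = -3/8, a_1 = 115/24, a_2 = -1445/12, a_3 = 33525/16.
Write the denominator as Q(κ) = 1 + q1*κ + q2*κ^2. Requiring Q*f - P = O(κ^4) with deg P <= 1 kills the coefficients of κ^2..κ^3 in Q*f:
  κ^2: a_2 + q1*a_1 + q2*a_0 = 0, i.e. -1445/12 + (115/24)*q1 + (-3/8)*q2 = 0.
  κ^3: a_3 + q1*a_2 + q2*a_1 = 0, i.e. 33525/16 + (-1445/12)*q1 + (115/24)*q2 = 0.
Solving this linear system: q1 = 48095/5114, q2 = -1027615/5114.
The numerator is Q*f truncated at degree 1: P0 = a_0 = -3/8; P1 = a_1 + q1*a_0 = 155255/122736.


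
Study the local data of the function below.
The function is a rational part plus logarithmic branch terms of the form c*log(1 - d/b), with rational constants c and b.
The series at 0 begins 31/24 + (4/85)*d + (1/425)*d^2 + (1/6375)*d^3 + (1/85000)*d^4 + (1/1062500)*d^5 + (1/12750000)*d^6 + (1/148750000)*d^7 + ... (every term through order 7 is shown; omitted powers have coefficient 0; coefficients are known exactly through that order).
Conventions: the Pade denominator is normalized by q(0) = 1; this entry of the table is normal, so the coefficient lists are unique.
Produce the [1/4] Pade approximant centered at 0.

The Pade approximant has numerator coefficients [31/24, -6373806667/66460451100]; denominator coefficients [1, -36058282/325786525, 3601176/1628932625, -2984/8144663125, 13003/40723315625].

Taylor coefficients needed (read off): a_0 = 31/24, a_1 = 4/85, a_2 = 1/425, a_3 = 1/6375, a_4 = 1/85000, a_5 = 1/1062500.
Write the denominator as Q(d) = 1 + q1*d + q2*d^2 + q3*d^3 + q4*d^4. Requiring Q*f - P = O(d^6) with deg P <= 1 kills the coefficients of d^2..d^5 in Q*f:
  d^2: a_2 + q1*a_1 + q2*a_0 = 0, i.e. 1/425 + (4/85)*q1 + (31/24)*q2 = 0.
  d^3: a_3 + q1*a_2 + q2*a_1 + q3*a_0 = 0, i.e. 1/6375 + (1/425)*q1 + (4/85)*q2 + (31/24)*q3 = 0.
  d^4: a_4 + q1*a_3 + q2*a_2 + q3*a_1 + q4*a_0 = 0, i.e. 1/85000 + (1/6375)*q1 + (1/425)*q2 + (4/85)*q3 + (31/24)*q4 = 0.
  d^5: a_5 + q1*a_4 + q2*a_3 + q3*a_2 + q4*a_1 = 0, i.e. 1/1062500 + (1/85000)*q1 + (1/6375)*q2 + (1/425)*q3 + (4/85)*q4 = 0.
Solving this linear system: q1 = -36058282/325786525, q2 = 3601176/1628932625, q3 = -2984/8144663125, q4 = 13003/40723315625.
The numerator is Q*f truncated at degree 1: P0 = a_0 = 31/24; P1 = a_1 + q1*a_0 = -6373806667/66460451100.


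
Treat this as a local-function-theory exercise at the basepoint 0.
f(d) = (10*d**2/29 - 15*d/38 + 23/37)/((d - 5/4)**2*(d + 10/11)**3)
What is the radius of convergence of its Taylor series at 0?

The radius of convergence is 10/11.

Denominator factor (d + 10/11)^3: pole of order 3 at -10/11, modulus 10/11.
Denominator factor (d - 5/4)^2: pole of order 2 at 5/4, modulus 5/4.
The radius of convergence is the smallest modulus among the singular points: 10/11.


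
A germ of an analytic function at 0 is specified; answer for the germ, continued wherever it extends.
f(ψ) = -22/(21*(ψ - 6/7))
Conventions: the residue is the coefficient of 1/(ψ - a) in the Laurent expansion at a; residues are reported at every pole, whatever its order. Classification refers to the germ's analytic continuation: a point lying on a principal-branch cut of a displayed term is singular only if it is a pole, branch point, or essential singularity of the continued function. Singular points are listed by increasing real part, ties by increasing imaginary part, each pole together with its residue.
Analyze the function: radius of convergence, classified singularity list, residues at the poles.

Radius of convergence at 0: 6/7.
At 6/7: a pole of order 1; residue -22/21.

Denominator factor (ψ - 6/7): pole of order 1 at 6/7, modulus 6/7.
The radius of convergence is the smallest modulus among the singular points: 6/7.
At the order-1 pole 6/7 set g(ψ) = (ψ - (6/7))*f(ψ) = -22/21.
Simple pole: residue = g(a) at a = 6/7, which is -22/21.


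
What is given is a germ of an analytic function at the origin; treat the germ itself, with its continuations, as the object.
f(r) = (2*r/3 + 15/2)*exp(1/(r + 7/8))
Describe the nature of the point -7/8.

The exponent 1/(r - (-7/8)) has a pole at -7/8, so exp(1/(r - (-7/8))) takes every nonzero value near it: an essential singularity (not a pole of any order).

The point is an essential singularity.


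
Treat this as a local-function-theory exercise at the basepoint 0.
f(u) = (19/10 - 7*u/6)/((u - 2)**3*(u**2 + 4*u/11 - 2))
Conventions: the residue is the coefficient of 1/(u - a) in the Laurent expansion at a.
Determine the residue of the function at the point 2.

At the order-3 pole 2 set g(u) = (u - (2))^3*f(u) = (19/10 - 7*u/6)/(u**2 + 4*u/11 - 2).
Order-3 pole: residue = g''(a)/2; g''(2) = 45353/67500, so the residue is 45353/135000.

The residue is 45353/135000.


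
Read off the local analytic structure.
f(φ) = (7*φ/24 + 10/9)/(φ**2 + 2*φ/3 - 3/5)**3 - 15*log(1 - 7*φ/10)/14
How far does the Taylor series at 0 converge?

Denominator factor (φ**2 + 2*φ/3 - 3/5)^3: discriminant 128/45, real irrational roots -1/3 + (4/15)*sqrt(10) and -1/3 - (4/15)*sqrt(10); poles of order 3, moduli -1/3 + (4/15)*sqrt(10) and 1/3 + (4/15)*sqrt(10).
Branch term (-15/14)*log(1 - φ/(10/7)): its argument vanishes at φ = 10/7, a logarithmic branch point, modulus 10/7.
The radius of convergence is the smallest modulus among the singular points: -1/3 + (4/15)*sqrt(10).

The radius of convergence is -1/3 + (4/15)*sqrt(10).


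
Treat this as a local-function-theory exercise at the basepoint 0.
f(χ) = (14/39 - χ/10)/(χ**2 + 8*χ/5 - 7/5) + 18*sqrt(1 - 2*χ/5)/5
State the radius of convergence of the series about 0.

Denominator factor (χ**2 + 8*χ/5 - 7/5): discriminant 204/25, real irrational roots -4/5 + (1/5)*sqrt(51) and -4/5 - (1/5)*sqrt(51); poles of order 1, moduli -4/5 + (1/5)*sqrt(51) and 4/5 + (1/5)*sqrt(51).
Branch term (18/5)*sqrt(1 - χ/(5/2)): its argument vanishes at χ = 5/2, a square-root branch point, modulus 5/2.
The radius of convergence is the smallest modulus among the singular points: -4/5 + (1/5)*sqrt(51).

The radius of convergence is -4/5 + (1/5)*sqrt(51).


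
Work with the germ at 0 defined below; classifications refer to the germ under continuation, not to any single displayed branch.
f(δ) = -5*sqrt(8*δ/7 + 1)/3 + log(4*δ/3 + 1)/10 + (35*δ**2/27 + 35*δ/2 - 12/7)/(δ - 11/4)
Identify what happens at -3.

Denominator factors: δ - 11/4 = -23/4 at δ = -3 — none vanishes.
Branch term log(1 - δ/(-3/4)): argument at -3 is -3, nonzero, so -3 is not its branch point (a point on a principal cut is still regular for the continued germ).
Branch term sqrt(1 - δ/(-7/8)): argument at -3 is -17/7, nonzero, so -3 is not its branch point (a point on a principal cut is still regular for the continued germ).
So the germ continues analytically to -3.

The point is a regular point.


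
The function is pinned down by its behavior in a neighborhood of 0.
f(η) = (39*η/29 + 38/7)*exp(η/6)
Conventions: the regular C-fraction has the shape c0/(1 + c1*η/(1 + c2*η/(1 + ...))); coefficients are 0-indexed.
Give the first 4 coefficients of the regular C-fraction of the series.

Taylor coefficients (expand at 0): a_0 = 38/7, a_1 = 1370/609, a_2 = 2189/7308, a_3 = 376/16443.
c0 = a_0 = 38/7. Peel one level at a time: if S = 1 + c*η/S' with S'(0) = 1, then c is the η-coefficient of S and S' = c*η/(S - 1).
S_1 = c0/f = 1 + (-685/1653)*η + (2547661/21859272)*η^2 + ...; c1 = -685/1653.
S_2 = c1*η/(S_1 - 1) = 1 + (2547661/9058440)*η + (6133243/810820800)*η^2 + ...; c2 = 2547661/9058440.
S_3 = c2*η/(S_2 - 1) = 1 + (-3379416893/125650640520)*η + ...; c3 = -3379416893/125650640520.

The regular C-fraction coefficients are [38/7, -685/1653, 2547661/9058440, -3379416893/125650640520].


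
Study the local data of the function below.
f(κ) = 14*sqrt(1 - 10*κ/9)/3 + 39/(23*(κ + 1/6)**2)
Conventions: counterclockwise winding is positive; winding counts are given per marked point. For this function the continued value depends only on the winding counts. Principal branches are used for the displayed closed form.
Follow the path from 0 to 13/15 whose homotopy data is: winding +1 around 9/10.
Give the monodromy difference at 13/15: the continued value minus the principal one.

Continued minus principal equals -(28/27)*sqrt(3).

The rational part is single-valued and drops out of the difference; each branch term changes only by its own monodromy.
(14/3)*sqrt(1 - κ/(9/10)): winding +1 is odd, the square root flips sign, contributing -2*(14/3)*sqrt(1 - (13/15)/(9/10)) = -2*(14/3)*sqrt(1/27) = -(28/27)*sqrt(3).
Summing the contributions at κ = 13/15 gives -(28/27)*sqrt(3).


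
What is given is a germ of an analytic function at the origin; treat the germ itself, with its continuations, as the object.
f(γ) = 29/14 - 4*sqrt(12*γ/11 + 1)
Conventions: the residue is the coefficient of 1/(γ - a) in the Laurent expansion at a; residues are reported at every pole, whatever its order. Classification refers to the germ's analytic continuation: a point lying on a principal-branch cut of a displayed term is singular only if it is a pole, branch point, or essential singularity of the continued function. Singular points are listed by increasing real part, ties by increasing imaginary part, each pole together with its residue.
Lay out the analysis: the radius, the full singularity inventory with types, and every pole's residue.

Radius of convergence at 0: 11/12.
At -11/12: an algebraic (square-root) branch point.

Branch term (-4)*sqrt(1 - γ/(-11/12)): its argument vanishes at γ = -11/12, a square-root branch point, modulus 11/12.
The radius of convergence is the smallest modulus among the singular points: 11/12.


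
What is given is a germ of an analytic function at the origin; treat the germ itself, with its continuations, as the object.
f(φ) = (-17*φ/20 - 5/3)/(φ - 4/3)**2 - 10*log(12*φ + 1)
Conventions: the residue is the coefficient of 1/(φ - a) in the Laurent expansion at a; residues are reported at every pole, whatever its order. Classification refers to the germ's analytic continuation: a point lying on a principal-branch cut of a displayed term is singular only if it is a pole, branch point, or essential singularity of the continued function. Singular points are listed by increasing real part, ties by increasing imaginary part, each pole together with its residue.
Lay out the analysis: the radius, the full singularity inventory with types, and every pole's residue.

Denominator factor (φ - 4/3)^2: pole of order 2 at 4/3, modulus 4/3.
Branch term (-10)*log(1 - φ/(-1/12)): its argument vanishes at φ = -1/12, a logarithmic branch point, modulus 1/12.
The radius of convergence is the smallest modulus among the singular points: 1/12.
The branch term is analytic at 4/3 and contributes nothing to the residue; only the rational part matters.
At the order-2 pole 4/3 set g(φ) = (φ - (4/3))^2*(rational part) = -17*φ/20 - 5/3.
Order-2 pole: residue = g'(a); g'(4/3) = -17/20, so the residue is -17/20.
List the singular points by increasing real part (a conjugate pair: the negative imaginary part first).

Radius of convergence at 0: 1/12.
At -1/12: a logarithmic branch point.
At 4/3: a pole of order 2; residue -17/20.


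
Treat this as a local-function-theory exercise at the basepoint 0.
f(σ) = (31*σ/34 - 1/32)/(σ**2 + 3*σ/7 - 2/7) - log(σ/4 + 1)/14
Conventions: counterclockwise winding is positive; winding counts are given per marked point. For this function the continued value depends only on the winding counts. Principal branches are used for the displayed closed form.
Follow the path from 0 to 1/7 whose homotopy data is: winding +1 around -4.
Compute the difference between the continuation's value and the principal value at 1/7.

The rational part is single-valued and drops out of the difference; each branch term changes only by its own monodromy.
(-1/14)*log(1 - σ/(-4)): each positive loop around -4 adds 2*pi*i to the log, so winding +1 contributes (-1/14)*(1)*2*pi*i = -(1/7)*pi*i.
Summing the contributions at σ = 1/7 gives -(1/7)*pi*i.

Continued minus principal equals -(1/7)*pi*i.


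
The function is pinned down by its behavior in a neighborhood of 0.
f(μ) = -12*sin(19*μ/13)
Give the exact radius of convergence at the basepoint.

The radius of convergence is infinite.

The factor sin(19*μ/13) is entire and contributes no finite singular point.
The polynomial part has no poles.
No finite singular points: the Taylor series at 0 converges everywhere.


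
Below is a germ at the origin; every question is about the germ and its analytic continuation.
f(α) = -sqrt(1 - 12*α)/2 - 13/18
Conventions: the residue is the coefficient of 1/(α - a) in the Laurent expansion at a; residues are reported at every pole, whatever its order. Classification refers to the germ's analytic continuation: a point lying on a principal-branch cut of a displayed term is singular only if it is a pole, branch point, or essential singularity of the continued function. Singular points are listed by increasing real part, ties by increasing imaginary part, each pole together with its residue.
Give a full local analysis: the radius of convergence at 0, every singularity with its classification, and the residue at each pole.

Radius of convergence at 0: 1/12.
At 1/12: an algebraic (square-root) branch point.

Branch term (-1/2)*sqrt(1 - α/(1/12)): its argument vanishes at α = 1/12, a square-root branch point, modulus 1/12.
The radius of convergence is the smallest modulus among the singular points: 1/12.


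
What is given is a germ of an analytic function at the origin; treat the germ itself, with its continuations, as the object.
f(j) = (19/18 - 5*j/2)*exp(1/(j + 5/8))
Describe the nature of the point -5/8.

The point is an essential singularity.

The exponent 1/(j - (-5/8)) has a pole at -5/8, so exp(1/(j - (-5/8))) takes every nonzero value near it: an essential singularity (not a pole of any order).


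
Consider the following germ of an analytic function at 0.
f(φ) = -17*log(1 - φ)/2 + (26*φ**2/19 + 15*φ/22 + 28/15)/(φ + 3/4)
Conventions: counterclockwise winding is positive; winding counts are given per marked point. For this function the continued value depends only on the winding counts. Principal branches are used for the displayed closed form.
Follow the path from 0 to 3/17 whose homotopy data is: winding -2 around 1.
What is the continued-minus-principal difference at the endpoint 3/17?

The rational part is single-valued and drops out of the difference; each branch term changes only by its own monodromy.
(-17/2)*log(1 - φ/(1)): each positive loop around 1 adds 2*pi*i to the log, so winding -2 contributes (-17/2)*(-2)*2*pi*i = (34)*pi*i.
Summing the contributions at φ = 3/17 gives (34)*pi*i.

Continued minus principal equals (34)*pi*i.


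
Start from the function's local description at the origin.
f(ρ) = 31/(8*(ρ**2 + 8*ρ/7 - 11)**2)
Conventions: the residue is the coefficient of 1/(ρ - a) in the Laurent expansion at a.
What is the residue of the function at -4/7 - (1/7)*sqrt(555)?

The residue is (10633/9856800)*sqrt(555).

The factor ρ**2 + 8*ρ/7 - 11 splits as (ρ - a)(ρ - a') with a = -4/7 - (1/7)*sqrt(555), a' = -4/7 + (1/7)*sqrt(555). At the order-2 pole a set g(ρ) = (ρ - a)^2*f(ρ) = [31/8] / (ρ - a')^2.
Order-2 pole: residue = g'(a); g'(-4/7 - (1/7)*sqrt(555)) = (10633/9856800)*sqrt(555), so the residue is (10633/9856800)*sqrt(555).


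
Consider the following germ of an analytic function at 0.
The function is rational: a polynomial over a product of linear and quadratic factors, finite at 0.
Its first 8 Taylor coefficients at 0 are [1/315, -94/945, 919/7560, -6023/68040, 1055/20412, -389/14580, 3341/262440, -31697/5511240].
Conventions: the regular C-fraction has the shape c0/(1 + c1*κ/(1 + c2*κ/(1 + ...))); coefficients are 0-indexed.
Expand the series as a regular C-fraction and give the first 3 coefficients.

The regular C-fraction coefficients are [1/315, 94/3, -67931/2256].

Taylor coefficients (read off): a_0 = 1/315, a_1 = -94/945, a_2 = 919/7560.
c0 = a_0 = 1/315. Peel one level at a time: if S = 1 + c*κ/S' with S'(0) = 1, then c is the κ-coefficient of S and S' = c*κ/(S - 1).
S_1 = c0/f = 1 + (94/3)*κ + (67931/72)*κ^2 + ...; c1 = 94/3.
S_2 = c1*κ/(S_1 - 1) = 1 + (-67931/2256)*κ + ...; c2 = -67931/2256.


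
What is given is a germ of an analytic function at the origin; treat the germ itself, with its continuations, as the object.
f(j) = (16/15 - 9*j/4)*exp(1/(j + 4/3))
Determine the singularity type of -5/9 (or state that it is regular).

There is no denominator, hence no pole anywhere.
The essential point of exp(1/(j - (-4/3))) is -4/3, not -5/9.
So the germ continues analytically to -5/9.

The point is a regular point.


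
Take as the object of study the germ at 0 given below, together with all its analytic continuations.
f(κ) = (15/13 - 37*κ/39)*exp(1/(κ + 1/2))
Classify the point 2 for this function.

The point is a regular point.

There is no denominator, hence no pole anywhere.
The essential point of exp(1/(κ - (-1/2))) is -1/2, not 2.
So the germ continues analytically to 2.


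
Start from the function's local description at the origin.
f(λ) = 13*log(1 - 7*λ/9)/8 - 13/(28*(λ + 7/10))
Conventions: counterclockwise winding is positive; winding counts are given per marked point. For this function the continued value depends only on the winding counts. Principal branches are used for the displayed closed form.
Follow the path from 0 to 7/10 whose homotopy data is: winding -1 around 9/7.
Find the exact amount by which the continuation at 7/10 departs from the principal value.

Continued minus principal equals -(13/4)*pi*i.

The rational part is single-valued and drops out of the difference; each branch term changes only by its own monodromy.
(13/8)*log(1 - λ/(9/7)): each positive loop around 9/7 adds 2*pi*i to the log, so winding -1 contributes (13/8)*(-1)*2*pi*i = -(13/4)*pi*i.
Summing the contributions at λ = 7/10 gives -(13/4)*pi*i.


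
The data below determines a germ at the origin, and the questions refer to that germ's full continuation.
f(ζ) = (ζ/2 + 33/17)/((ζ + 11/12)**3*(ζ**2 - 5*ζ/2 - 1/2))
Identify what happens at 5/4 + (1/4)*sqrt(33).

The point is a pole of order 1.

The denominator factor ζ**2 - 5*ζ/2 - 1/2 vanishes at 5/4 + (1/4)*sqrt(33) and appears to the power 1; the numerator there equals 349/136 + (1/8)*sqrt(33), nonzero, and no other factor vanishes.
Hence a pole whose order is the multiplicity, 1.


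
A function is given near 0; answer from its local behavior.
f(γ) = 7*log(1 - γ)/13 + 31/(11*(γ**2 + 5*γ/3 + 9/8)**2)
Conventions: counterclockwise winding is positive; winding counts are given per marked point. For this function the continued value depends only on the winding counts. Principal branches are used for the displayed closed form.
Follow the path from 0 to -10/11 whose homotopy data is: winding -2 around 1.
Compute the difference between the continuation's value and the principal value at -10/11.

Continued minus principal equals -(28/13)*pi*i.

The rational part is single-valued and drops out of the difference; each branch term changes only by its own monodromy.
(7/13)*log(1 - γ/(1)): each positive loop around 1 adds 2*pi*i to the log, so winding -2 contributes (7/13)*(-2)*2*pi*i = -(28/13)*pi*i.
Summing the contributions at γ = -10/11 gives -(28/13)*pi*i.


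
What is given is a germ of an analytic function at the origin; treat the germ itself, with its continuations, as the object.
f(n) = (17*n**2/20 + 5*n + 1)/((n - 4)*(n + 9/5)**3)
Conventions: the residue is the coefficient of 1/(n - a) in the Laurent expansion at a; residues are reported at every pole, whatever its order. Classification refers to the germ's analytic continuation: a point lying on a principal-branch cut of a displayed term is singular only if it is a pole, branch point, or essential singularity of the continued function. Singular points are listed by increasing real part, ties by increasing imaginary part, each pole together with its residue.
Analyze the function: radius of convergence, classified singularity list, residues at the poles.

Denominator factor (n - 4): pole of order 1 at 4, modulus 4.
Denominator factor (n + 9/5)^3: pole of order 3 at -9/5, modulus 9/5.
The radius of convergence is the smallest modulus among the singular points: 9/5.
At the order-3 pole -9/5 set g(n) = (n - (-9/5))^3*f(n) = (17*n**2/20 + 5*n + 1)/(n - 4).
Order-3 pole: residue = g''(a)/2; g''(-9/5) = -8650/24389, so the residue is -4325/24389.
At the order-1 pole 4 set g(n) = (n - (4))*f(n) = (17*n**2/20 + 5*n + 1)/(n + 9/5)**3.
Simple pole: residue = g(a) at a = 4, which is 4325/24389.
List the singular points by increasing real part (a conjugate pair: the negative imaginary part first).

Radius of convergence at 0: 9/5.
At -9/5: a pole of order 3; residue -4325/24389.
At 4: a pole of order 1; residue 4325/24389.


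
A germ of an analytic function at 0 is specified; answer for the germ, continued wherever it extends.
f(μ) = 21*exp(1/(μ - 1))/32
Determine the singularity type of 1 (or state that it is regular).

The exponent 1/(μ - (1)) has a pole at 1, so exp(1/(μ - (1))) takes every nonzero value near it: an essential singularity (not a pole of any order).

The point is an essential singularity.


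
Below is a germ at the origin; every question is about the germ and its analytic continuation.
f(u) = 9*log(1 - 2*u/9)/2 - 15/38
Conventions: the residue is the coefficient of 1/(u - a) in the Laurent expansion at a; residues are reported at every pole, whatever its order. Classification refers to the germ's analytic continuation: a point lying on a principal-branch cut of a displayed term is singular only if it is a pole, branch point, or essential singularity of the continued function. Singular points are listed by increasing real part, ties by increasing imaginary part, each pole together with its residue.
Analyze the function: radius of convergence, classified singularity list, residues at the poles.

Radius of convergence at 0: 9/2.
At 9/2: a logarithmic branch point.

Branch term (9/2)*log(1 - u/(9/2)): its argument vanishes at u = 9/2, a logarithmic branch point, modulus 9/2.
The radius of convergence is the smallest modulus among the singular points: 9/2.


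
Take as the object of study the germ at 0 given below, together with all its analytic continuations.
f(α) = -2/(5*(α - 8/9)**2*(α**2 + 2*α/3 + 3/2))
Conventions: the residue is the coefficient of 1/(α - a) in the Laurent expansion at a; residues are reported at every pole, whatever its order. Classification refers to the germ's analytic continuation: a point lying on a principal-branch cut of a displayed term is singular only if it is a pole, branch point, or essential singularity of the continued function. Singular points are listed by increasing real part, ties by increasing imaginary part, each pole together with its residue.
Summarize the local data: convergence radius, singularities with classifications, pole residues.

Denominator factor (α - 8/9)^2: pole of order 2 at 8/9, modulus 8/9.
Denominator factor (α**2 + 2*α/3 + 3/2): discriminant -50/9, complex-conjugate roots (-1/3) + ((5/6)*sqrt(2))*i and (-1/3) - ((5/6)*sqrt(2))*i; poles of order 1, moduli (1/2)*sqrt(6) and (1/2)*sqrt(6).
The radius of convergence is the smallest modulus among the singular points: 8/9.
The factor α**2 + 2*α/3 + 3/2 splits as (α - a)(α - a') with a = (-1/3) - ((5/6)*sqrt(2))*i, a' = (-1/3) + ((5/6)*sqrt(2))*i. At the order-1 pole a set g(α) = (α - a)*f(α) = [-2/(5*(α - 8/9)**2)] / (α - a').
Simple pole: residue = g(a) at a = (-1/3) - ((5/6)*sqrt(2))*i, which is (-64152/1090445) - ((8262/5452225)*sqrt(2))*i.
The factor α**2 + 2*α/3 + 3/2 splits as (α - a)(α - a') with a = (-1/3) + ((5/6)*sqrt(2))*i, a' = (-1/3) - ((5/6)*sqrt(2))*i. At the order-1 pole a set g(α) = (α - a)*f(α) = [-2/(5*(α - 8/9)**2)] / (α - a').
Simple pole: residue = g(a) at a = (-1/3) + ((5/6)*sqrt(2))*i, which is (-64152/1090445) + ((8262/5452225)*sqrt(2))*i.
At the order-2 pole 8/9 set g(α) = (α - (8/9))^2*f(α) = -2/(5*(α**2 + 2*α/3 + 3/2)).
Order-2 pole: residue = g'(a); g'(8/9) = 128304/1090445, so the residue is 128304/1090445.
List the singular points by increasing real part (a conjugate pair: the negative imaginary part first).

Radius of convergence at 0: 8/9.
At (-1/3) - ((5/6)*sqrt(2))*i: a pole of order 1; residue (-64152/1090445) - ((8262/5452225)*sqrt(2))*i.
At (-1/3) + ((5/6)*sqrt(2))*i: a pole of order 1; residue (-64152/1090445) + ((8262/5452225)*sqrt(2))*i.
At 8/9: a pole of order 2; residue 128304/1090445.
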